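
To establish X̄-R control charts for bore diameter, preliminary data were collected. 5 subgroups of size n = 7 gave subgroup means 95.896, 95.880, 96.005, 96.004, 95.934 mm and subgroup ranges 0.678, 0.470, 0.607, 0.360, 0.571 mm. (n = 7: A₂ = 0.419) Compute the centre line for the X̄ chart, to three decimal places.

X̄̄ = (95.896 + 95.880 + 96.005 + 96.004 + 95.934) / 5 = 479.7190 / 5 = 95.9438
CL = X̄̄ = 95.9438

95.944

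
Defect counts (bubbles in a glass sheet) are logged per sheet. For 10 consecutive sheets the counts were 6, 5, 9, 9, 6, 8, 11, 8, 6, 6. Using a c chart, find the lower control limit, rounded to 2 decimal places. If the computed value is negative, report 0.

0.00

c̄ = (6 + 5 + 9 + 9 + 6 + 8 + 11 + 8 + 6 + 6) / 10 = 74 / 10 = 7.4000
LCL = c̄ − 3√c̄ = 7.4000 − 3 × 2.7203 = -0.7609 → 0 (cannot be negative)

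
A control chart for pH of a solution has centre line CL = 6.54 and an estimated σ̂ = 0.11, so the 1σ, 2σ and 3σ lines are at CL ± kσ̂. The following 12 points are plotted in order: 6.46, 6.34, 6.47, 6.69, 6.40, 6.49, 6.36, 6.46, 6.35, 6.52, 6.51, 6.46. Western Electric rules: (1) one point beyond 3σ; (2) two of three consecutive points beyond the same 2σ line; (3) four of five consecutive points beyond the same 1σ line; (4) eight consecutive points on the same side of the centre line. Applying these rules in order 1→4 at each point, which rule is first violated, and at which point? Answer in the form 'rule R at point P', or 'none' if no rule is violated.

rule 4 at point 12

Zone of each point (C = within 1σ̂, B = 1σ̂–2σ̂, A = 2σ̂–3σ̂, * = beyond 3σ̂; sign = side of CL): 1:-C, 2:-B, 3:-C, 4:+B, 5:-B, 6:-C, 7:-B, 8:-C, 9:-B, 10:-C, 11:-C, 12:-C
Rule 4 (eight consecutive points on the same side of the centre line) is satisfied at point 12.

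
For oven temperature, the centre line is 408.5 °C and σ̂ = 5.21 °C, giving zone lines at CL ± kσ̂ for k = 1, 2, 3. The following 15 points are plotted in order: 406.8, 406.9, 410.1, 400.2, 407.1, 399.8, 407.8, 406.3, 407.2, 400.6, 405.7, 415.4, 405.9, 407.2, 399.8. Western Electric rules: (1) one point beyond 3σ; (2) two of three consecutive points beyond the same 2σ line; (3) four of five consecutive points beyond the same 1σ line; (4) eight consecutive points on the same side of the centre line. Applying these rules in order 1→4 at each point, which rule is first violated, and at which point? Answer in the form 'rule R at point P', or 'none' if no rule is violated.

Zone of each point (C = within 1σ̂, B = 1σ̂–2σ̂, A = 2σ̂–3σ̂, * = beyond 3σ̂; sign = side of CL): 1:-C, 2:-C, 3:+C, 4:-B, 5:-C, 6:-B, 7:-C, 8:-C, 9:-C, 10:-B, 11:-C, 12:+B, 13:-C, 14:-C, 15:-B
Rule 4 (eight consecutive points on the same side of the centre line) is satisfied at point 11.

rule 4 at point 11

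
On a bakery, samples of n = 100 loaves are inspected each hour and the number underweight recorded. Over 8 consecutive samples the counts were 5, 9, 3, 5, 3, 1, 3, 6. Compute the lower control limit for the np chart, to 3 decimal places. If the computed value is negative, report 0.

p̄ = Σdᵢ / (k·n) = 35 / (8 × 100) = 0.04375
LCL = np̄ − 3·√(np̄(1−p̄)) = 4.3750 − 3 × 2.0454 = -1.7612 → 0 (negative, so LCL = 0)

0.000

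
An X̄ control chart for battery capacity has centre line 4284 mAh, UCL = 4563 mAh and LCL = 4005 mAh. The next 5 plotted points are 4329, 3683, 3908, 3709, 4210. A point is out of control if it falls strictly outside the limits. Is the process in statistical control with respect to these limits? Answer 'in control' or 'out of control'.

Compare each point to [4005, 4563]: sample 2 = 3683 < LCL; sample 3 = 3908 < LCL; sample 4 = 3709 < LCL.

out of control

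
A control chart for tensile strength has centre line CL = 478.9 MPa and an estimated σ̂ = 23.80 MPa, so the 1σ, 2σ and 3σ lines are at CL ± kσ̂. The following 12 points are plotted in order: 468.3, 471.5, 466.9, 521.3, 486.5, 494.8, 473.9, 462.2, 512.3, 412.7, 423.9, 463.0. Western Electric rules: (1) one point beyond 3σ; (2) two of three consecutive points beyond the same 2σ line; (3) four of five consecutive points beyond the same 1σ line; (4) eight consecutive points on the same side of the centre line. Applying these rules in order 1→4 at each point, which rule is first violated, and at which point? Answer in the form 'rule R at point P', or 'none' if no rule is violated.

rule 2 at point 11

Zone of each point (C = within 1σ̂, B = 1σ̂–2σ̂, A = 2σ̂–3σ̂, * = beyond 3σ̂; sign = side of CL): 1:-C, 2:-C, 3:-C, 4:+B, 5:+C, 6:+C, 7:-C, 8:-C, 9:+B, 10:-A, 11:-A, 12:-C
Rule 2 (two of three consecutive points beyond the same 2σ limit) is satisfied at point 11.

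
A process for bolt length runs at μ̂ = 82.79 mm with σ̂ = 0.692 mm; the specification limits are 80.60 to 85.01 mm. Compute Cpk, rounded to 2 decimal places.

1.05

Cpu = (USL − μ̂) / (3σ̂) = (85.01 − 82.79) / (3 × 0.692) = 1.0694; Cpl = (μ̂ − LSL) / (3σ̂) = (82.79 − 80.60) / (3 × 0.692) = 1.0549; Cpk = min(Cpu, Cpl) = 1.0549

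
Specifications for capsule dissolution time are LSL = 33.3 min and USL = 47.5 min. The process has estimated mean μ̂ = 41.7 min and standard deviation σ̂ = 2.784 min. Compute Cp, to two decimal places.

0.85

Cp = (USL − LSL) / (6σ̂) = (47.5 − 33.3) / (6 × 2.784) = 14.2000 / 16.7040 = 0.8501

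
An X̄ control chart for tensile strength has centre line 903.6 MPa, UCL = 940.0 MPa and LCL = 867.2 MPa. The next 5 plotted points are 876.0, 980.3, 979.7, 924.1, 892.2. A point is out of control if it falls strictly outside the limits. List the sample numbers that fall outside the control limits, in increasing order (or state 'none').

2, 3

Compare each point to [867.2, 940.0]: sample 2 = 980.3 > UCL; sample 3 = 979.7 > UCL.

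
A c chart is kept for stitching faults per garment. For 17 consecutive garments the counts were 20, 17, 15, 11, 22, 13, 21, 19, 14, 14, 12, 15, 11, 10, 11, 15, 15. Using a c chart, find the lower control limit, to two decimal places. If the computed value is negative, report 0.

c̄ = (20 + 17 + 15 + 11 + 22 + 13 + 21 + 19 + 14 + 14 + 12 + 15 + 11 + 10 + 11 + 15 + 15) / 17 = 255 / 17 = 15.0000
LCL = c̄ − 3√c̄ = 15.0000 − 3 × 3.8730 = 3.3810

3.38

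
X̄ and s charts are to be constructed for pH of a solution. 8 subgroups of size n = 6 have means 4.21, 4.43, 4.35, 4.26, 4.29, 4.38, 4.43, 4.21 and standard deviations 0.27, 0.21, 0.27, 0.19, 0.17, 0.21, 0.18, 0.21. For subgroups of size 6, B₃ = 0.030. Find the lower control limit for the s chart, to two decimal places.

s̄ = (0.27 + 0.21 + 0.27 + 0.19 + 0.17 + 0.21 + 0.18 + 0.21) / 8 = 0.2137
LCL_s = B₃·s̄ = 0.030 × 0.2137 = 0.0064

0.01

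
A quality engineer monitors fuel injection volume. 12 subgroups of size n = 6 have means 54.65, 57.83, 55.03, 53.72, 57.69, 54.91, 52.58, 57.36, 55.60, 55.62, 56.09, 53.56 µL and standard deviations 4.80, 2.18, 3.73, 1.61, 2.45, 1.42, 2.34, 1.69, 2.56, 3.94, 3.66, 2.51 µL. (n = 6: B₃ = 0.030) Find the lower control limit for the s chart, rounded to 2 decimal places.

s̄ = (4.80 + 2.18 + 3.73 + 1.61 + 2.45 + 1.42 + 2.34 + 1.69 + 2.56 + 3.94 + 3.66 + 2.51) / 12 = 2.7408
LCL_s = B₃·s̄ = 0.030 × 2.7408 = 0.0822

0.08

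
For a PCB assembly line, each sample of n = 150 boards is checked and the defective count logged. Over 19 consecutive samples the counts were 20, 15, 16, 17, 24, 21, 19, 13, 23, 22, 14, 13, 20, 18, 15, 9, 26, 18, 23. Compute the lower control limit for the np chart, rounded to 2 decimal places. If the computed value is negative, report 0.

6.21

p̄ = Σdᵢ / (k·n) = 346 / (19 × 150) = 0.12140
LCL = np̄ − 3·√(np̄(1−p̄)) = 18.2105 − 3 × 4.0000 = 6.2106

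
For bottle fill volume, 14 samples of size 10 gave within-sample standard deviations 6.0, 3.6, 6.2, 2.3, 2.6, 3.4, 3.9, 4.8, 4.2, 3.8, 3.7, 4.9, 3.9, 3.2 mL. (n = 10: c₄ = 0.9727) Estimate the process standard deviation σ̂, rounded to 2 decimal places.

4.15

s̄ = (6.0 + 3.6 + 6.2 + 2.3 + 2.6 + 3.4 + 3.9 + 4.8 + 4.2 + 3.8 + 3.7 + 4.9 + 3.9 + 3.2) / 14 = 4.0357
σ̂ = s̄ / c₄ = 4.0357 / 0.9727 = 4.1490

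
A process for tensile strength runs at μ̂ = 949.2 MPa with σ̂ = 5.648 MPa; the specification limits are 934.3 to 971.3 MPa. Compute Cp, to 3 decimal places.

1.092

Cp = (USL − LSL) / (6σ̂) = (971.3 − 934.3) / (6 × 5.648) = 37.0000 / 33.8880 = 1.0918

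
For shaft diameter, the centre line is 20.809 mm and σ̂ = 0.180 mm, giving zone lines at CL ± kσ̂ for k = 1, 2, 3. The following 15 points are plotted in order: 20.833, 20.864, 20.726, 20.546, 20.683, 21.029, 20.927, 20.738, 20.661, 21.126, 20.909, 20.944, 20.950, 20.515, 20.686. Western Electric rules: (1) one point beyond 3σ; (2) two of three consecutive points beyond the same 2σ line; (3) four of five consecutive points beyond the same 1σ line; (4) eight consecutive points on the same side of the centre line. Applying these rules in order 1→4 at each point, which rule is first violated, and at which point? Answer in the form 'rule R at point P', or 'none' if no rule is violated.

none

Zone of each point (C = within 1σ̂, B = 1σ̂–2σ̂, A = 2σ̂–3σ̂, * = beyond 3σ̂; sign = side of CL): 1:+C, 2:+C, 3:-C, 4:-B, 5:-C, 6:+B, 7:+C, 8:-C, 9:-C, 10:+B, 11:+C, 12:+C, 13:+C, 14:-B, 15:-C
No rule fires across all 15 points.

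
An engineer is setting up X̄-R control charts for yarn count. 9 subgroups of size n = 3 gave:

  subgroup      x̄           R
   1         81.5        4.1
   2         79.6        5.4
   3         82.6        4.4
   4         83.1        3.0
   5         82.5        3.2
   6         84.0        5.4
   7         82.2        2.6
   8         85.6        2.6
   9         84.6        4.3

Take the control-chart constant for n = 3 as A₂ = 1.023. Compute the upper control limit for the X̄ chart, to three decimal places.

X̄̄ = (81.5 + 79.6 + 82.6 + 83.1 + 82.5 + 84.0 + 82.2 + 85.6 + 84.6) / 9 = 745.7000 / 9 = 82.8556
R̄ = (4.1 + 5.4 + 4.4 + 3.0 + 3.2 + 5.4 + 2.6 + 2.6 + 4.3) / 9 = 35.0000 / 9 = 3.8889
UCL = X̄̄ + A₂·R̄ = 82.8556 + 1.023 × 3.8889 = 86.8339

86.834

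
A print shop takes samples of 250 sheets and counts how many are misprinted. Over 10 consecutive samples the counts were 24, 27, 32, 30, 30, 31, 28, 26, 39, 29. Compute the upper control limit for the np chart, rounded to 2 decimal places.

p̄ = Σdᵢ / (k·n) = 296 / (10 × 250) = 0.11840
UCL = np̄ + 3·√(np̄(1−p̄)) = 29.6000 + 3 × √(29.6000×0.88160) = 29.6000 + 3 × 5.1084 = 44.9251

44.93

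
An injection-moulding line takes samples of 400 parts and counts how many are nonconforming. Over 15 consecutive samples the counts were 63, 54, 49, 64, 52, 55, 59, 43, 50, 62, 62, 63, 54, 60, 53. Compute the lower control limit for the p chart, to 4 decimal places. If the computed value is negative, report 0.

0.0884

p̄ = Σdᵢ / (k·n) = 843 / (15 × 400) = 0.14050
LCL = p̄ − 3·√(p̄(1−p̄)/n) = 0.14050 − 3 × 0.01738 = 0.08837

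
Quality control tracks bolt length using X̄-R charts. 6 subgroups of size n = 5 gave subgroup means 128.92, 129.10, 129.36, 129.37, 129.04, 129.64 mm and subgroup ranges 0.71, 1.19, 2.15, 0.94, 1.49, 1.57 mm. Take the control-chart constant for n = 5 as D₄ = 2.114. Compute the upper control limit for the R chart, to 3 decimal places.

2.836

R̄ = (0.71 + 1.19 + 2.15 + 0.94 + 1.49 + 1.57) / 6 = 8.0500 / 6 = 1.3417
UCL_R = D₄·R̄ = 2.114 × 1.3417 = 2.8363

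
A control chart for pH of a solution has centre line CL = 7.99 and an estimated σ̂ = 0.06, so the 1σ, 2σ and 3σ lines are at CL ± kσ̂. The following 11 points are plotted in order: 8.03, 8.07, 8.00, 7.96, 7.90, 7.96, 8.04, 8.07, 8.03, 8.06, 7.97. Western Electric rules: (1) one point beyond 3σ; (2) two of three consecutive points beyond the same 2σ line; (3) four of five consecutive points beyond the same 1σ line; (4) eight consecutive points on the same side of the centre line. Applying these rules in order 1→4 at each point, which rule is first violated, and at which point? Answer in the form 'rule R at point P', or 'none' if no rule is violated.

Zone of each point (C = within 1σ̂, B = 1σ̂–2σ̂, A = 2σ̂–3σ̂, * = beyond 3σ̂; sign = side of CL): 1:+C, 2:+B, 3:+C, 4:-C, 5:-B, 6:-C, 7:+C, 8:+B, 9:+C, 10:+B, 11:-C
No rule fires across all 11 points.

none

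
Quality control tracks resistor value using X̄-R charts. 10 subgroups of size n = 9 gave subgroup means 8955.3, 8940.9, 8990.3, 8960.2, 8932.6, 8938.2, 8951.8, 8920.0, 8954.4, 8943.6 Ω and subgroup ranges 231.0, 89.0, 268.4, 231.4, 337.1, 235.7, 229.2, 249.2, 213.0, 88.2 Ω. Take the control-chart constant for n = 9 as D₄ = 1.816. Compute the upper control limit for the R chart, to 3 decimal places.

394.472

R̄ = (231.0 + 89.0 + 268.4 + 231.4 + 337.1 + 235.7 + 229.2 + 249.2 + 213.0 + 88.2) / 10 = 2172.2000 / 10 = 217.2200
UCL_R = D₄·R̄ = 1.816 × 217.2200 = 394.4715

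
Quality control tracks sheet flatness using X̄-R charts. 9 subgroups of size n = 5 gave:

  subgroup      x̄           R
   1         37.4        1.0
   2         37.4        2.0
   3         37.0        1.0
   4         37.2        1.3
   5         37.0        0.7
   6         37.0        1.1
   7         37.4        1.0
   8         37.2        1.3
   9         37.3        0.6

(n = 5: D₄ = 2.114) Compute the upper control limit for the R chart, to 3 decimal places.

2.349

R̄ = (1.0 + 2.0 + 1.0 + 1.3 + 0.7 + 1.1 + 1.0 + 1.3 + 0.6) / 9 = 10.0000 / 9 = 1.1111
UCL_R = D₄·R̄ = 2.114 × 1.1111 = 2.3489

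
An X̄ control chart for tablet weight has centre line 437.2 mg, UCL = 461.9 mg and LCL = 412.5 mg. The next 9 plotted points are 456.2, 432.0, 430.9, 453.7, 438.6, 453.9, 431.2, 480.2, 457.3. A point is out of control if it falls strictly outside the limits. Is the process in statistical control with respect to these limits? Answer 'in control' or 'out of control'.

out of control

Compare each point to [412.5, 461.9]: sample 8 = 480.2 > UCL.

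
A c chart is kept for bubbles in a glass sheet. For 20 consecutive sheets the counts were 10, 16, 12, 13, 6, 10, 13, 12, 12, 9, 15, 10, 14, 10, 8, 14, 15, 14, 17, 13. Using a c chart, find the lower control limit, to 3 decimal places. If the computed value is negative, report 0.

1.693

c̄ = (10 + 16 + 12 + 13 + 6 + 10 + 13 + 12 + 12 + 9 + 15 + 10 + 14 + 10 + 8 + 14 + 15 + 14 + 17 + 13) / 20 = 243 / 20 = 12.1500
LCL = c̄ − 3√c̄ = 12.1500 − 3 × 3.4857 = 1.6929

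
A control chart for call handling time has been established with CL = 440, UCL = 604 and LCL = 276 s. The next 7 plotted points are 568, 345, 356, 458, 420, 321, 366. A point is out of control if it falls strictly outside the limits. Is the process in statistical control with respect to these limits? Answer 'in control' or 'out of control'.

All 7 points lie within [276, 604].

in control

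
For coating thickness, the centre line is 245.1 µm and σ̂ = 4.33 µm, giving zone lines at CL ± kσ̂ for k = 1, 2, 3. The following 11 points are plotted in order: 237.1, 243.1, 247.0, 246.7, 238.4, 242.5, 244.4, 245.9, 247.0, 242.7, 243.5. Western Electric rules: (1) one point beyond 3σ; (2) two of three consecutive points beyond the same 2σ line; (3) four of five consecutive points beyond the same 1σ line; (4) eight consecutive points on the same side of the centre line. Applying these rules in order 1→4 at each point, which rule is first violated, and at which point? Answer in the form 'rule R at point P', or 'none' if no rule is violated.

Zone of each point (C = within 1σ̂, B = 1σ̂–2σ̂, A = 2σ̂–3σ̂, * = beyond 3σ̂; sign = side of CL): 1:-B, 2:-C, 3:+C, 4:+C, 5:-B, 6:-C, 7:-C, 8:+C, 9:+C, 10:-C, 11:-C
No rule fires across all 11 points.

none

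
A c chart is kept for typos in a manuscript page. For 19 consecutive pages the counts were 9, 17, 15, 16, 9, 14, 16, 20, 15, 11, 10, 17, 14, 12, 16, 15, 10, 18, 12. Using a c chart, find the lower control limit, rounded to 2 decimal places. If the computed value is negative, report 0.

c̄ = (9 + 17 + 15 + 16 + 9 + 14 + 16 + 20 + 15 + 11 + 10 + 17 + 14 + 12 + 16 + 15 + 10 + 18 + 12) / 19 = 266 / 19 = 14.0000
LCL = c̄ − 3√c̄ = 14.0000 − 3 × 3.7417 = 2.7750

2.78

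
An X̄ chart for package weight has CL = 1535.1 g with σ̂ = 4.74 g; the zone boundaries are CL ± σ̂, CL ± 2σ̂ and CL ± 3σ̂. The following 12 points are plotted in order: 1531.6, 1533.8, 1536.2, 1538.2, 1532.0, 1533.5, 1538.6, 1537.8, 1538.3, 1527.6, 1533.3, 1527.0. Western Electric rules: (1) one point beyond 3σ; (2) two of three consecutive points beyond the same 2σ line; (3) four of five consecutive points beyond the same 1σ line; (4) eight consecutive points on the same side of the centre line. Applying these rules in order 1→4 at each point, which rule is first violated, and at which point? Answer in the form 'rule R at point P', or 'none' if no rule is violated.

Zone of each point (C = within 1σ̂, B = 1σ̂–2σ̂, A = 2σ̂–3σ̂, * = beyond 3σ̂; sign = side of CL): 1:-C, 2:-C, 3:+C, 4:+C, 5:-C, 6:-C, 7:+C, 8:+C, 9:+C, 10:-B, 11:-C, 12:-B
No rule fires across all 12 points.

none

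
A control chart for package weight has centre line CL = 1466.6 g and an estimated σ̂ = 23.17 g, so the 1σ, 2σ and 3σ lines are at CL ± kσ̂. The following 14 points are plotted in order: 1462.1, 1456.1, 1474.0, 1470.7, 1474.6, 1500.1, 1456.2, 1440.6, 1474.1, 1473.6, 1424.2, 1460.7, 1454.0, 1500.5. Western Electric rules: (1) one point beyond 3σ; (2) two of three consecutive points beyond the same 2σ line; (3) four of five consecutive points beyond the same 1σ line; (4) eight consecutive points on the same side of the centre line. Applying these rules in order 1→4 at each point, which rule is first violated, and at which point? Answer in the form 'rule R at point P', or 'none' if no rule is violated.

Zone of each point (C = within 1σ̂, B = 1σ̂–2σ̂, A = 2σ̂–3σ̂, * = beyond 3σ̂; sign = side of CL): 1:-C, 2:-C, 3:+C, 4:+C, 5:+C, 6:+B, 7:-C, 8:-B, 9:+C, 10:+C, 11:-B, 12:-C, 13:-C, 14:+B
No rule fires across all 14 points.

none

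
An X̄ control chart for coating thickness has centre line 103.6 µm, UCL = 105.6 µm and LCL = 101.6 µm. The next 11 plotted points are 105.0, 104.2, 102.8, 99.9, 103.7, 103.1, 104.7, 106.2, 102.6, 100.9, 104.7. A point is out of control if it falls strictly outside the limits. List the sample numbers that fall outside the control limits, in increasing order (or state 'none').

Compare each point to [101.6, 105.6]: sample 4 = 99.9 < LCL; sample 8 = 106.2 > UCL; sample 10 = 100.9 < LCL.

4, 8, 10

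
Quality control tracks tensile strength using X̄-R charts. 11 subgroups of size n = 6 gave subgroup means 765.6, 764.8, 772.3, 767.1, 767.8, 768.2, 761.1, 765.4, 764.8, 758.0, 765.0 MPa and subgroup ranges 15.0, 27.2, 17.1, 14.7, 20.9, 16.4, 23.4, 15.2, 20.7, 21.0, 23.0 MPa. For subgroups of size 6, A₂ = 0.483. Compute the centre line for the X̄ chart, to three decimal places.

X̄̄ = (765.6 + 764.8 + 772.3 + 767.1 + 767.8 + 768.2 + 761.1 + 765.4 + 764.8 + 758.0 + 765.0) / 11 = 8420.1000 / 11 = 765.4636
CL = X̄̄ = 765.4636

765.464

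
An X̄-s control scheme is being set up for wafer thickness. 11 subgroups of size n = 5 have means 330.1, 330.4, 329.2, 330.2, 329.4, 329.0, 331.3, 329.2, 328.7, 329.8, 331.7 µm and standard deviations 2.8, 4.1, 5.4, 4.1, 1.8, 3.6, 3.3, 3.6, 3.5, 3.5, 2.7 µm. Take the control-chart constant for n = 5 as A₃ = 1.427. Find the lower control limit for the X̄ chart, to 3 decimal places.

324.928

X̄̄ = (330.1 + 330.4 + 329.2 + 330.2 + 329.4 + 329.0 + 331.3 + 329.2 + 328.7 + 329.8 + 331.7) / 11 = 329.9091
s̄ = (2.8 + 4.1 + 5.4 + 4.1 + 1.8 + 3.6 + 3.3 + 3.6 + 3.5 + 3.5 + 2.7) / 11 = 3.4909
LCL = X̄̄ − A₃·s̄ = 329.9091 − 1.427 × 3.4909 = 324.9276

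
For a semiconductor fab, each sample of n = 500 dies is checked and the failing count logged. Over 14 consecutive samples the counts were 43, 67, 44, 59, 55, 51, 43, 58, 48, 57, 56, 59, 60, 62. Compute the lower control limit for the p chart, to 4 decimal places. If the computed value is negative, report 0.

p̄ = Σdᵢ / (k·n) = 762 / (14 × 500) = 0.10886
LCL = p̄ − 3·√(p̄(1−p̄)/n) = 0.10886 − 3 × 0.01393 = 0.06707

0.0671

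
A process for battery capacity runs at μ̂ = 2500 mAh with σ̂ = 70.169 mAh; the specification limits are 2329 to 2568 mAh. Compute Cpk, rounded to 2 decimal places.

0.32

Cpu = (USL − μ̂) / (3σ̂) = (2568 − 2500) / (3 × 70.169) = 0.3230; Cpl = (μ̂ − LSL) / (3σ̂) = (2500 − 2329) / (3 × 70.169) = 0.8123; Cpk = min(Cpu, Cpl) = 0.3230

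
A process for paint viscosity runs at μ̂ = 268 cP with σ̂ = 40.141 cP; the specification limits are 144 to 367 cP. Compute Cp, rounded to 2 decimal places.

0.93

Cp = (USL − LSL) / (6σ̂) = (367 − 144) / (6 × 40.141) = 223.0000 / 240.8460 = 0.9259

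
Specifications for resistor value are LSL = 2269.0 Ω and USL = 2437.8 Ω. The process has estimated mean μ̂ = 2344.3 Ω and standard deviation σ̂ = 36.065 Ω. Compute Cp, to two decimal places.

0.78

Cp = (USL − LSL) / (6σ̂) = (2437.8 − 2269.0) / (6 × 36.065) = 168.8000 / 216.3900 = 0.7801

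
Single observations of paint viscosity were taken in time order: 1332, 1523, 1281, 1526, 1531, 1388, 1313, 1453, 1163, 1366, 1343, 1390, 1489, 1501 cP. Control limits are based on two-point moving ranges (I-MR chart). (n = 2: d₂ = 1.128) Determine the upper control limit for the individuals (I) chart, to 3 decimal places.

1750.788

X̄ = (1332 + 1523 + 1281 + 1526 + 1531 + 1388 + 1313 + 1453 + 1163 + 1366 + 1343 + 1390 + 1489 + 1501) / 14 = 1399.9286
Moving ranges: 191, 242, 245, 5, 143, 75, 140, 290, 203, 23, 47, 99, 12; M̄R̄ = 1715.0000 / 13 = 131.9231
UCL = X̄ + 3·M̄R̄/d₂ = 1399.9286 + 3 × 131.9231 / 1.128 = 1750.7878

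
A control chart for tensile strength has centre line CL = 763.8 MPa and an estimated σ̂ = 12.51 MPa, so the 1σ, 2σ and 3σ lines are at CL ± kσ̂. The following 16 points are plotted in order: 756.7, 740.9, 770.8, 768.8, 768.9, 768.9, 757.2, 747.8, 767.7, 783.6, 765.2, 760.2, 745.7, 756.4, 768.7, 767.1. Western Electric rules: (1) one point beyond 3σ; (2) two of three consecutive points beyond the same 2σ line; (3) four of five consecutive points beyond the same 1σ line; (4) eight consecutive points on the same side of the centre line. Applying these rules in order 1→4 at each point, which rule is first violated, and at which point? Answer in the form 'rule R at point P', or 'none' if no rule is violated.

none

Zone of each point (C = within 1σ̂, B = 1σ̂–2σ̂, A = 2σ̂–3σ̂, * = beyond 3σ̂; sign = side of CL): 1:-C, 2:-B, 3:+C, 4:+C, 5:+C, 6:+C, 7:-C, 8:-B, 9:+C, 10:+B, 11:+C, 12:-C, 13:-B, 14:-C, 15:+C, 16:+C
No rule fires across all 16 points.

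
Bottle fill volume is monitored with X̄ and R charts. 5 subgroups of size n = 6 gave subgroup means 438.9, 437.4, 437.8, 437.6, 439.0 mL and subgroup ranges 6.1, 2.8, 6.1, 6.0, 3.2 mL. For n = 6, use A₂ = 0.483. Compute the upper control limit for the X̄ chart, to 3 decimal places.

X̄̄ = (438.9 + 437.4 + 437.8 + 437.6 + 439.0) / 5 = 2190.7000 / 5 = 438.1400
R̄ = (6.1 + 2.8 + 6.1 + 6.0 + 3.2) / 5 = 24.2000 / 5 = 4.8400
UCL = X̄̄ + A₂·R̄ = 438.1400 + 0.483 × 4.8400 = 440.4777

440.478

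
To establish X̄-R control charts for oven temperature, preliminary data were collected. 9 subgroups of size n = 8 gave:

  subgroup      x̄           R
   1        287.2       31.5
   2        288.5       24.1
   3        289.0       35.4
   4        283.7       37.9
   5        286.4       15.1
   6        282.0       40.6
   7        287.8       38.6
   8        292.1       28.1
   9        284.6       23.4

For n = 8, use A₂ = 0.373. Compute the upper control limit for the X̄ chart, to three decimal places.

X̄̄ = (287.2 + 288.5 + 289.0 + 283.7 + 286.4 + 282.0 + 287.8 + 292.1 + 284.6) / 9 = 2581.3000 / 9 = 286.8111
R̄ = (31.5 + 24.1 + 35.4 + 37.9 + 15.1 + 40.6 + 38.6 + 28.1 + 23.4) / 9 = 274.7000 / 9 = 30.5222
UCL = X̄̄ + A₂·R̄ = 286.8111 + 0.373 × 30.5222 = 298.1959

298.196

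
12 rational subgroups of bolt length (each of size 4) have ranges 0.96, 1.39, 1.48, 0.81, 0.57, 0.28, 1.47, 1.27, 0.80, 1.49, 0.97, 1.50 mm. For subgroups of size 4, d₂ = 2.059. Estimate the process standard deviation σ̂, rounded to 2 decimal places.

R̄ = (0.96 + 1.39 + 1.48 + 0.81 + 0.57 + 0.28 + 1.47 + 1.27 + 0.80 + 1.49 + 0.97 + 1.50) / 12 = 1.0825
σ̂ = R̄ / d₂ = 1.0825 / 2.059 = 0.5257

0.53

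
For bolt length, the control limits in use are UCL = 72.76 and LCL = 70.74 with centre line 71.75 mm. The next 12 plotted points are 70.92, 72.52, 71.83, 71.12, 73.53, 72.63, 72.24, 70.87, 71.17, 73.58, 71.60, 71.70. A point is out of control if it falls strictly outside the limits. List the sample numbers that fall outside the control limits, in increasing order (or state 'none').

5, 10

Compare each point to [70.74, 72.76]: sample 5 = 73.53 > UCL; sample 10 = 73.58 > UCL.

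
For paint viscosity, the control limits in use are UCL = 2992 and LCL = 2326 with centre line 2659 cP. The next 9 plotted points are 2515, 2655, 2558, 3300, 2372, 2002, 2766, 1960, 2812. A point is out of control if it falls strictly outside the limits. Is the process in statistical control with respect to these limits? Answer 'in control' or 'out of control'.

Compare each point to [2326, 2992]: sample 4 = 3300 > UCL; sample 6 = 2002 < LCL; sample 8 = 1960 < LCL.

out of control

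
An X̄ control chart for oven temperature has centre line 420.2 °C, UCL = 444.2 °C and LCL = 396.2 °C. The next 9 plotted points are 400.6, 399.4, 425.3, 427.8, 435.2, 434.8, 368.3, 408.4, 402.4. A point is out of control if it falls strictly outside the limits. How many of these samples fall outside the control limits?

1

Compare each point to [396.2, 444.2]: sample 7 = 368.3 < LCL.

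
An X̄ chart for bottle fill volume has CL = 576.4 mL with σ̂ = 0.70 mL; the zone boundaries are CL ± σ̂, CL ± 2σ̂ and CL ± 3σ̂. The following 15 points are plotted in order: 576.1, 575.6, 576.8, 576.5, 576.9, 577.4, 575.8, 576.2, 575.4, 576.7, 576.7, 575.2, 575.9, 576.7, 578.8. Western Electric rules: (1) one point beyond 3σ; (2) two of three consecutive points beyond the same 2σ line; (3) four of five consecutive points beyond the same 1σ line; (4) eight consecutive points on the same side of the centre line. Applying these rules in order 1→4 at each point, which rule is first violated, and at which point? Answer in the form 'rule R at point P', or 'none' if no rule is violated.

Zone of each point (C = within 1σ̂, B = 1σ̂–2σ̂, A = 2σ̂–3σ̂, * = beyond 3σ̂; sign = side of CL): 1:-C, 2:-B, 3:+C, 4:+C, 5:+C, 6:+B, 7:-C, 8:-C, 9:-B, 10:+C, 11:+C, 12:-B, 13:-C, 14:+C, 15:+*
Rule 1 (one point beyond the 3σ limits) is satisfied at point 15.

rule 1 at point 15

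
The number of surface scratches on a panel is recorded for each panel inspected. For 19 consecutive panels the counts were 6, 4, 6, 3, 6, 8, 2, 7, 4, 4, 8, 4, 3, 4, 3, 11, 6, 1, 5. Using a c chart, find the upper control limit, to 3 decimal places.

11.708

c̄ = (6 + 4 + 6 + 3 + 6 + 8 + 2 + 7 + 4 + 4 + 8 + 4 + 3 + 4 + 3 + 11 + 6 + 1 + 5) / 19 = 95 / 19 = 5.0000
UCL = c̄ + 3√c̄ = 5.0000 + 3 × √5.0000 = 5.0000 + 3 × 2.2361 = 11.7082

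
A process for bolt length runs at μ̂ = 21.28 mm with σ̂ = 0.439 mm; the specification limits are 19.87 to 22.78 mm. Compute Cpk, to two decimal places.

1.07

Cpu = (USL − μ̂) / (3σ̂) = (22.78 − 21.28) / (3 × 0.439) = 1.1390; Cpl = (μ̂ − LSL) / (3σ̂) = (21.28 − 19.87) / (3 × 0.439) = 1.0706; Cpk = min(Cpu, Cpl) = 1.0706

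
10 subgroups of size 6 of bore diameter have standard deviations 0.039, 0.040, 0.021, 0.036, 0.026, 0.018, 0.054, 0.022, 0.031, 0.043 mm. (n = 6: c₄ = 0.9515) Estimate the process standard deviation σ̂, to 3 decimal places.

s̄ = (0.039 + 0.040 + 0.021 + 0.036 + 0.026 + 0.018 + 0.054 + 0.022 + 0.031 + 0.043) / 10 = 0.0330
σ̂ = s̄ / c₄ = 0.0330 / 0.9515 = 0.0347

0.035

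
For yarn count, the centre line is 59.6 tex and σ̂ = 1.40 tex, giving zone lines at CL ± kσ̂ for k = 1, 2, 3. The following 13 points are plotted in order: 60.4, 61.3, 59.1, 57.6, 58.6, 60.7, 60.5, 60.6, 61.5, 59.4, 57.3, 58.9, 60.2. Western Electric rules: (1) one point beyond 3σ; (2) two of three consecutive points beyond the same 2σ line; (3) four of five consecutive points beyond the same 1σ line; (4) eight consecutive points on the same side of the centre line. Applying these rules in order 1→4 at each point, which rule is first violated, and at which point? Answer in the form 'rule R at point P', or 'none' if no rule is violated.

Zone of each point (C = within 1σ̂, B = 1σ̂–2σ̂, A = 2σ̂–3σ̂, * = beyond 3σ̂; sign = side of CL): 1:+C, 2:+B, 3:-C, 4:-B, 5:-C, 6:+C, 7:+C, 8:+C, 9:+B, 10:-C, 11:-B, 12:-C, 13:+C
No rule fires across all 13 points.

none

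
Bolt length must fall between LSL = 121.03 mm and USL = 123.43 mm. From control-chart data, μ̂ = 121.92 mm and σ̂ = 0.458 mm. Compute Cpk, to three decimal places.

0.648

Cpu = (USL − μ̂) / (3σ̂) = (123.43 − 121.92) / (3 × 0.458) = 1.0990; Cpl = (μ̂ − LSL) / (3σ̂) = (121.92 − 121.03) / (3 × 0.458) = 0.6477; Cpk = min(Cpu, Cpl) = 0.6477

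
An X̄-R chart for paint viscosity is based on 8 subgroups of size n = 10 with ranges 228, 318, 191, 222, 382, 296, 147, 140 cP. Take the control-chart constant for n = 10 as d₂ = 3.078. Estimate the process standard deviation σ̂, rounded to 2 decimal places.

78.14

R̄ = (228 + 318 + 191 + 222 + 382 + 296 + 147 + 140) / 8 = 240.5000
σ̂ = R̄ / d₂ = 240.5000 / 3.078 = 78.1352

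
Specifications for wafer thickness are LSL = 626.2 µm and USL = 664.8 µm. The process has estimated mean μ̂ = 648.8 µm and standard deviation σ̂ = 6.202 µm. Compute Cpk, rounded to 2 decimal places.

Cpu = (USL − μ̂) / (3σ̂) = (664.8 − 648.8) / (3 × 6.202) = 0.8599; Cpl = (μ̂ − LSL) / (3σ̂) = (648.8 − 626.2) / (3 × 6.202) = 1.2147; Cpk = min(Cpu, Cpl) = 0.8599

0.86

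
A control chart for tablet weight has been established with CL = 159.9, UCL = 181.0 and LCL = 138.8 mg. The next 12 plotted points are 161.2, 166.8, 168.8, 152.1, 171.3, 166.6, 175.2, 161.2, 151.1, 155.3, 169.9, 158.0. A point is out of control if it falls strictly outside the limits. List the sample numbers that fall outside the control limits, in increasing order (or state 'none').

All 12 points lie within [138.8, 181.0].

none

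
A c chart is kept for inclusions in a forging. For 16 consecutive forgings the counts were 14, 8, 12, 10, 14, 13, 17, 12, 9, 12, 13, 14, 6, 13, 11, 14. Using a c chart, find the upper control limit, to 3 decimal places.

c̄ = (14 + 8 + 12 + 10 + 14 + 13 + 17 + 12 + 9 + 12 + 13 + 14 + 6 + 13 + 11 + 14) / 16 = 192 / 16 = 12.0000
UCL = c̄ + 3√c̄ = 12.0000 + 3 × √12.0000 = 12.0000 + 3 × 3.4641 = 22.3923

22.392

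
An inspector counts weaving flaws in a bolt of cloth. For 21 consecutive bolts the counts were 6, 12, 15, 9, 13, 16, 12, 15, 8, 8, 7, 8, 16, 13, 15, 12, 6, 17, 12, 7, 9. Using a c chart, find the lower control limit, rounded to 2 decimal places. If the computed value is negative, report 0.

1.18

c̄ = (6 + 12 + 15 + 9 + 13 + 16 + 12 + 15 + 8 + 8 + 7 + 8 + 16 + 13 + 15 + 12 + 6 + 17 + 12 + 7 + 9) / 21 = 236 / 21 = 11.2381
LCL = c̄ − 3√c̄ = 11.2381 − 3 × 3.3523 = 1.1811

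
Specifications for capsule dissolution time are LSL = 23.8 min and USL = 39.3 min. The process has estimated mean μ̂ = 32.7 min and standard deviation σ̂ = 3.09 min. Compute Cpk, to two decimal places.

Cpu = (USL − μ̂) / (3σ̂) = (39.3 − 32.7) / (3 × 3.09) = 0.7120; Cpl = (μ̂ − LSL) / (3σ̂) = (32.7 − 23.8) / (3 × 3.09) = 0.9601; Cpk = min(Cpu, Cpl) = 0.7120

0.71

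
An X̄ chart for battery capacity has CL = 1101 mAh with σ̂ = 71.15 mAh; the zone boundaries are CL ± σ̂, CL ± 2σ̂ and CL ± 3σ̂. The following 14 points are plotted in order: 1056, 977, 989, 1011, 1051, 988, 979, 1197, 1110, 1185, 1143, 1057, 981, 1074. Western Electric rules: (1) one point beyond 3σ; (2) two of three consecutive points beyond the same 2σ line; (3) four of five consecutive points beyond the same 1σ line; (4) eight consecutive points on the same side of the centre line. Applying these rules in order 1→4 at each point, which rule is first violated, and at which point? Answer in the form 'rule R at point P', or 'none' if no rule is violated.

Zone of each point (C = within 1σ̂, B = 1σ̂–2σ̂, A = 2σ̂–3σ̂, * = beyond 3σ̂; sign = side of CL): 1:-C, 2:-B, 3:-B, 4:-B, 5:-C, 6:-B, 7:-B, 8:+B, 9:+C, 10:+B, 11:+C, 12:-C, 13:-B, 14:-C
Rule 3 (four of five consecutive points beyond the same 1σ limit) is satisfied at point 6.

rule 3 at point 6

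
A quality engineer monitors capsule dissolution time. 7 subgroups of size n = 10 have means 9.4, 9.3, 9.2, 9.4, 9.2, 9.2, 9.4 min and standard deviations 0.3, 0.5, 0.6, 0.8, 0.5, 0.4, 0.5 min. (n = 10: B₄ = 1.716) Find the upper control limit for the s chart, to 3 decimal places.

s̄ = (0.3 + 0.5 + 0.6 + 0.8 + 0.5 + 0.4 + 0.5) / 7 = 0.5143
UCL_s = B₄·s̄ = 1.716 × 0.5143 = 0.8825

0.883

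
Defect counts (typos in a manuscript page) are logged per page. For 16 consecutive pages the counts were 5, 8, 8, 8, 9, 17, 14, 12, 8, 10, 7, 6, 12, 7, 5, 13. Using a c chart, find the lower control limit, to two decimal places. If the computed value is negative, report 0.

c̄ = (5 + 8 + 8 + 8 + 9 + 17 + 14 + 12 + 8 + 10 + 7 + 6 + 12 + 7 + 5 + 13) / 16 = 149 / 16 = 9.3125
LCL = c̄ − 3√c̄ = 9.3125 − 3 × 3.0516 = 0.1576

0.16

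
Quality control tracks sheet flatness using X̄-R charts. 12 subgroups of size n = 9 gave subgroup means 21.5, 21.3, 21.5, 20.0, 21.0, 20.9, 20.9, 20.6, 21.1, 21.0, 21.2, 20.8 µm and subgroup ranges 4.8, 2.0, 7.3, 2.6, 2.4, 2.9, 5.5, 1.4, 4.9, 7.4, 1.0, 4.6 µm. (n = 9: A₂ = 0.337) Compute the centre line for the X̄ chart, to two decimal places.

X̄̄ = (21.5 + 21.3 + 21.5 + 20.0 + 21.0 + 20.9 + 20.9 + 20.6 + 21.1 + 21.0 + 21.2 + 20.8) / 12 = 251.8000 / 12 = 20.9833
CL = X̄̄ = 20.9833

20.98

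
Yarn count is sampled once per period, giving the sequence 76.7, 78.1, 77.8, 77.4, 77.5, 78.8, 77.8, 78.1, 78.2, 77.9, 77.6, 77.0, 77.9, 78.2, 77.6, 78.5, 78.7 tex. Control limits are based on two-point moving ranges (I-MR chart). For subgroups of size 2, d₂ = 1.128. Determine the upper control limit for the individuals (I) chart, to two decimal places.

X̄ = (76.7 + 78.1 + 77.8 + 77.4 + 77.5 + 78.8 + 77.8 + 78.1 + 78.2 + 77.9 + 77.6 + 77.0 + 77.9 + 78.2 + 77.6 + 78.5 + 78.7) / 17 = 77.8706
Moving ranges: 1.4, 0.3, 0.4, 0.1, 1.3, 1.0, 0.3, 0.1, 0.3, 0.3, 0.6, 0.9, 0.3, 0.6, 0.9, 0.2; M̄R̄ = 9.0000 / 16 = 0.5625
UCL = X̄ + 3·M̄R̄/d₂ = 77.8706 + 3 × 0.5625 / 1.128 = 79.3666

79.37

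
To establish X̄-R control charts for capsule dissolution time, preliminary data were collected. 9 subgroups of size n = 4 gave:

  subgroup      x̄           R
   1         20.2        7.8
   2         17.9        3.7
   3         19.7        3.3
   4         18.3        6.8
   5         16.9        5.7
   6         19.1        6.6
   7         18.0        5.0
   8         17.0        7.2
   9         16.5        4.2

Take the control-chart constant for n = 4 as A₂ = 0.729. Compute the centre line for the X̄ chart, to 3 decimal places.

X̄̄ = (20.2 + 17.9 + 19.7 + 18.3 + 16.9 + 19.1 + 18.0 + 17.0 + 16.5) / 9 = 163.6000 / 9 = 18.1778
CL = X̄̄ = 18.1778

18.178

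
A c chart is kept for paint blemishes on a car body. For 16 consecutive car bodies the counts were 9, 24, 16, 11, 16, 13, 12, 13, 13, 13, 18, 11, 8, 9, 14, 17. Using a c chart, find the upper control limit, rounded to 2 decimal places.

24.61

c̄ = (9 + 24 + 16 + 11 + 16 + 13 + 12 + 13 + 13 + 13 + 18 + 11 + 8 + 9 + 14 + 17) / 16 = 217 / 16 = 13.5625
UCL = c̄ + 3√c̄ = 13.5625 + 3 × √13.5625 = 13.5625 + 3 × 3.6827 = 24.6107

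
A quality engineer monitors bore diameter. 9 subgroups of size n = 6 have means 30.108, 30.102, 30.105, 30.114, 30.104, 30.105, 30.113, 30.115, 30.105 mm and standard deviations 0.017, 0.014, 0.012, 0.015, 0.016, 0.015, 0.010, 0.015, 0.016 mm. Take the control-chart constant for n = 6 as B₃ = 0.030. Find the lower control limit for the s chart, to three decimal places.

0.000

s̄ = (0.017 + 0.014 + 0.012 + 0.015 + 0.016 + 0.015 + 0.010 + 0.015 + 0.016) / 9 = 0.0144
LCL_s = B₃·s̄ = 0.030 × 0.0144 = 0.0004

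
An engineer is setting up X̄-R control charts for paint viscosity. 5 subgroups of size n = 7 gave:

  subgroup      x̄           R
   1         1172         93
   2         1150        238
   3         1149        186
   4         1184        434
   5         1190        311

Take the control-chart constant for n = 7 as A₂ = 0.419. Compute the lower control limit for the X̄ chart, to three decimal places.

1063.244

X̄̄ = (1172 + 1150 + 1149 + 1184 + 1190) / 5 = 5845.0000 / 5 = 1169.0000
R̄ = (93 + 238 + 186 + 434 + 311) / 5 = 1262.0000 / 5 = 252.4000
LCL = X̄̄ − A₂·R̄ = 1169.0000 − 0.419 × 252.4000 = 1063.2444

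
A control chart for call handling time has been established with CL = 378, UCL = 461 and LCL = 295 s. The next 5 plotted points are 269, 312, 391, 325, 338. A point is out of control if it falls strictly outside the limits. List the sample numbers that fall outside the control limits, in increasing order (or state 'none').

Compare each point to [295, 461]: sample 1 = 269 < LCL.

1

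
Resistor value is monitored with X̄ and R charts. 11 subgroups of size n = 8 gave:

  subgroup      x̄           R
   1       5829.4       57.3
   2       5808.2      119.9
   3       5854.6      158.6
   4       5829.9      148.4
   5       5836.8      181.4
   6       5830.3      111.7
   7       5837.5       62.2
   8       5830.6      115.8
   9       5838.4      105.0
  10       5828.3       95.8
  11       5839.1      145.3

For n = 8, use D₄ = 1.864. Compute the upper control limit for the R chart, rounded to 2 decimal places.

220.53

R̄ = (57.3 + 119.9 + 158.6 + 148.4 + 181.4 + 111.7 + 62.2 + 115.8 + 105.0 + 95.8 + 145.3) / 11 = 1301.4000 / 11 = 118.3091
UCL_R = D₄·R̄ = 1.864 × 118.3091 = 220.5281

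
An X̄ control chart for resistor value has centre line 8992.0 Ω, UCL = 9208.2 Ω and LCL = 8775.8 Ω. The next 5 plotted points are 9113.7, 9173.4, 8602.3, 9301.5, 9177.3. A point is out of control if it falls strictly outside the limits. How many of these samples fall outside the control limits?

2

Compare each point to [8775.8, 9208.2]: sample 3 = 8602.3 < LCL; sample 4 = 9301.5 > UCL.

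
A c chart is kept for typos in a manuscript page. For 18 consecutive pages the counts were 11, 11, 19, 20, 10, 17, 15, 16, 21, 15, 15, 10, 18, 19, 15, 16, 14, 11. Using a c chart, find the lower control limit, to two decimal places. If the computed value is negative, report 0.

c̄ = (11 + 11 + 19 + 20 + 10 + 17 + 15 + 16 + 21 + 15 + 15 + 10 + 18 + 19 + 15 + 16 + 14 + 11) / 18 = 273 / 18 = 15.1667
LCL = c̄ − 3√c̄ = 15.1667 − 3 × 3.8944 = 3.4833

3.48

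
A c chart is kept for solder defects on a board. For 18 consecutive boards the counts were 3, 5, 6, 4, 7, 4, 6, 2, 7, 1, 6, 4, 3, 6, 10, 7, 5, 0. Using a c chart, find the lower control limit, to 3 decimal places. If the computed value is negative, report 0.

0.000

c̄ = (3 + 5 + 6 + 4 + 7 + 4 + 6 + 2 + 7 + 1 + 6 + 4 + 3 + 6 + 10 + 7 + 5 + 0) / 18 = 86 / 18 = 4.7778
LCL = c̄ − 3√c̄ = 4.7778 − 3 × 2.1858 = -1.7797 → 0 (cannot be negative)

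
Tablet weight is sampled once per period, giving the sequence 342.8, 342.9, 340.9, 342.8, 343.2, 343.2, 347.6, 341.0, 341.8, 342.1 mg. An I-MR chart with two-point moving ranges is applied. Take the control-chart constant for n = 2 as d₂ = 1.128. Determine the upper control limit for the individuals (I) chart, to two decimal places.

X̄ = (342.8 + 342.9 + 340.9 + 342.8 + 343.2 + 343.2 + 347.6 + 341.0 + 341.8 + 342.1) / 10 = 342.8300
Moving ranges: 0.1, 2.0, 1.9, 0.4, 0.0, 4.4, 6.6, 0.8, 0.3; M̄R̄ = 16.5000 / 9 = 1.8333
UCL = X̄ + 3·M̄R̄/d₂ = 342.8300 + 3 × 1.8333 / 1.128 = 347.7059

347.71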